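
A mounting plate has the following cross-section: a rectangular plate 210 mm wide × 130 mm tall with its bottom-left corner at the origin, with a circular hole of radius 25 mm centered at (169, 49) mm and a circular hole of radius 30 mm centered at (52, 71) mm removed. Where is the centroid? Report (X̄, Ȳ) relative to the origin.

X̄ = 106.07 mm, Ȳ = 65.64 mm

plate: A = 210 × 130 = 27300.00, centroid at (105.00, 65.00).
hole 1: A = −π·25² = -1963.50, centroid at (169.00, 49.00).
hole 2: A = −π·30² = -2827.43, centroid at (52.00, 71.00).
ΣA = 22509.07 mm², ΣAX̄ = 2387642.74 mm³, ΣAȲ = 1477540.95 mm³.
X̄ = 2387642.74/22509.07 = 106.07 mm; Ȳ = 1477540.95/22509.07 = 65.64 mm.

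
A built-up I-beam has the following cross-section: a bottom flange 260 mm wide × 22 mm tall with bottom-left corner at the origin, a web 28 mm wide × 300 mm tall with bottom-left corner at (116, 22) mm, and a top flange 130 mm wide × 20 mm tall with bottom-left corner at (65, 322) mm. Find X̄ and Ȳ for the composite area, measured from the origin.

bottom flange: A = 260 × 22 = 5720.00, centroid at (130.00, 11.00).
web: A = 28 × 300 = 8400.00, centroid at (130.00, 172.00).
top flange: A = 130 × 20 = 2600.00, centroid at (130.00, 332.00).
ΣA = 16720.00 mm²
ΣAX̄ = (5720.00)(130.00) + (8400.00)(130.00) + (2600.00)(130.00) = 2173600.00 mm³
ΣAȲ = (5720.00)(11.00) + (8400.00)(172.00) + (2600.00)(332.00) = 2370920.00 mm³
X̄ = 2173600.00 / 16720.00 = 130.00 mm
Ȳ = 2370920.00 / 16720.00 = 141.80 mm

X̄ = 130.00 mm, Ȳ = 141.80 mm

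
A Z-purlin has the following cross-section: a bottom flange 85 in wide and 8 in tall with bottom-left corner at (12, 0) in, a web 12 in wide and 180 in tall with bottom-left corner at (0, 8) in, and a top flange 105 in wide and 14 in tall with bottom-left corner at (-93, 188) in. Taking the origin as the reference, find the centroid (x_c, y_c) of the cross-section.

x_c = -2.21 in, y_c = 116.25 in

bottom flange: A = 85 × 8 = 680.00, centroid at (54.50, 4.00).
web: A = 12 × 180 = 2160.00, centroid at (6.00, 98.00).
top flange: A = 105 × 14 = 1470.00, centroid at (-40.50, 195.00).
ΣA = 4310.00 in²
ΣAx_c = (680.00)(54.50) + (2160.00)(6.00) + (1470.00)(-40.50) = -9515.00 in³
ΣAy_c = (680.00)(4.00) + (2160.00)(98.00) + (1470.00)(195.00) = 501050.00 in³
x_c = -9515.00 / 4310.00 = -2.21 in
y_c = 501050.00 / 4310.00 = 116.25 in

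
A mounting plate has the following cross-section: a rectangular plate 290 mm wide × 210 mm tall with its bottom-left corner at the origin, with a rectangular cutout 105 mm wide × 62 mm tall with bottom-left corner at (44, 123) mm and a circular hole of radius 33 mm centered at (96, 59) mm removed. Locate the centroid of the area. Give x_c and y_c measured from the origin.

x_c = 154.48 mm, y_c = 101.83 mm

plate: A = 290 × 210 = 60900.00, centroid at (145.00, 105.00).
hole 1: A = −(105 × 62) = -6510.00, centroid at (96.50, 154.00).
hole 2: A = −π·33² = -3421.19, centroid at (96.00, 59.00).
ΣA = 50968.81 mm²
ΣAx_c = (60900.00)(145.00) + (-6510.00)(96.50) + (-3421.19)(96.00) = 7873850.34 mm³
ΣAy_c = (60900.00)(105.00) + (-6510.00)(154.00) + (-3421.19)(59.00) = 5190109.53 mm³
x_c = 7873850.34 / 50968.81 = 154.48 mm
y_c = 5190109.53 / 50968.81 = 101.83 mm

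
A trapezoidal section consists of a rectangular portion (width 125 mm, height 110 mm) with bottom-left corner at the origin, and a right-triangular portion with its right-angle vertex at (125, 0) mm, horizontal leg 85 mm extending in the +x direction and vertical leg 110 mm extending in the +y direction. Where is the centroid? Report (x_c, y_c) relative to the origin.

x_c = 85.55 mm, y_c = 50.35 mm

rectangular portion: A = 125 × 110 = 13750.00, centroid at (62.50, 55.00).
triangular portion: A = ½·85·110 = 4675.00, centroid at (153.33, 36.67).
ΣA = 18425.00 mm², ΣAx_c = 1576208.33 mm³, ΣAy_c = 927666.67 mm³.
x_c = 1576208.33/18425.00 = 85.55 mm; y_c = 927666.67/18425.00 = 50.35 mm.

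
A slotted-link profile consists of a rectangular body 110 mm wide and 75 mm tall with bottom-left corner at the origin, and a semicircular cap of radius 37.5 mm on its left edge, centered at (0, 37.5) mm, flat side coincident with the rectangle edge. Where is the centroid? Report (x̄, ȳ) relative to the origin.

x̄ = 40.02 mm, ȳ = 37.50 mm

rectangular body: A = 110 × 75 = 8250.00, centroid at (55.00, 37.50).
semicircular end: A = ½π·37.5² = 2208.93, centroid at (-15.92, 37.50).
ΣA = 10458.93 mm²
ΣAx̄ = (8250.00)(55.00) + (2208.93)(-15.92) = 418593.75 mm³
ΣAȳ = (8250.00)(37.50) + (2208.93)(37.50) = 392209.96 mm³
x̄ = 418593.75 / 10458.93 = 40.02 mm
ȳ = 392209.96 / 10458.93 = 37.50 mm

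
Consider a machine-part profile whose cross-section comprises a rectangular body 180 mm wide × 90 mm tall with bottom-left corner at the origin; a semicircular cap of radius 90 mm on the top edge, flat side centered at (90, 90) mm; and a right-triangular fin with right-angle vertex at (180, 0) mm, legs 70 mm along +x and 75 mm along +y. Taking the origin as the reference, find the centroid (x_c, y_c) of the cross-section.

x_c = 99.43 mm, y_c = 76.89 mm

rectangular body: A = 180 × 90 = 16200.00, centroid at (90.00, 45.00).
semicircular top: A = ½π·90² = 12723.45, centroid at (90.00, 128.20).
triangular fin: A = ½·70·75 = 2625.00, centroid at (203.33, 25.00).
ΣA = 31548.45 mm², ΣAx_c = 3136860.52 mm³, ΣAy_c = 2425735.52 mm³.
x_c = 3136860.52/31548.45 = 99.43 mm; y_c = 2425735.52/31548.45 = 76.89 mm.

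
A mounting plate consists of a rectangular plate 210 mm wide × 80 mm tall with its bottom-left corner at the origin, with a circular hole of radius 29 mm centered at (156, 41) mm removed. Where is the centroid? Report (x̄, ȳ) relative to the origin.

x̄ = 95.48 mm, ȳ = 39.81 mm

plate: A = 210 × 80 = 16800.00, centroid at (105.00, 40.00).
hole: A = −π·29² = -2642.08, centroid at (156.00, 41.00).
ΣA = 14157.92 mm², ΣAx̄ = 1351835.61 mm³, ΣAȳ = 563674.74 mm³.
x̄ = 1351835.61/14157.92 = 95.48 mm; ȳ = 563674.74/14157.92 = 39.81 mm.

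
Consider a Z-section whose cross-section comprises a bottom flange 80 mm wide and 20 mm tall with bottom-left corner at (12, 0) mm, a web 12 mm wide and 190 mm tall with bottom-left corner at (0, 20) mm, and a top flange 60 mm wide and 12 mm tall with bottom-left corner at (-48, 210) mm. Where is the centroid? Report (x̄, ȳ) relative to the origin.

bottom flange: A = 80 × 20 = 1600.00, centroid at (52.00, 10.00).
web: A = 12 × 190 = 2280.00, centroid at (6.00, 115.00).
top flange: A = 60 × 12 = 720.00, centroid at (-18.00, 216.00).
ΣA = 4600.00 mm², ΣAx̄ = 83920.00 mm³, ΣAȳ = 433720.00 mm³.
x̄ = 83920.00/4600.00 = 18.24 mm; ȳ = 433720.00/4600.00 = 94.29 mm.

x̄ = 18.24 mm, ȳ = 94.29 mm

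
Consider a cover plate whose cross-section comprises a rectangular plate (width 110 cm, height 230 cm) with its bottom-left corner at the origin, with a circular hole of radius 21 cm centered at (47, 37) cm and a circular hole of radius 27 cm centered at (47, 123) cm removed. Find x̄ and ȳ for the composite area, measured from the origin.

x̄ = 56.36 cm, ȳ = 119.15 cm

plate: A = 110 × 230 = 25300.00, centroid at (55.00, 115.00).
hole 1: A = −π·21² = -1385.44, centroid at (47.00, 37.00).
hole 2: A = −π·27² = -2290.22, centroid at (47.00, 123.00).
ΣA = 21624.34 cm², ΣAx̄ = 1218743.82 cm³, ΣAȳ = 2576541.44 cm³.
x̄ = 1218743.82/21624.34 = 56.36 cm; ȳ = 2576541.44/21624.34 = 119.15 cm.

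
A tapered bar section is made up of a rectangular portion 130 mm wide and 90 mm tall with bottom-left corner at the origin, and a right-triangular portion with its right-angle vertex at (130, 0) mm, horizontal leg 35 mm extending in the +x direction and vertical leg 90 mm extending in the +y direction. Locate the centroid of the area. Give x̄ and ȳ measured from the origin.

x̄ = 74.10 mm, ȳ = 43.22 mm

rectangular portion: A = 130 × 90 = 11700.00, centroid at (65.00, 45.00).
triangular portion: A = ½·35·90 = 1575.00, centroid at (141.67, 30.00).
ΣA = 13275.00 mm², ΣAx̄ = 983625.00 mm³, ΣAȳ = 573750.00 mm³.
x̄ = 983625.00/13275.00 = 74.10 mm; ȳ = 573750.00/13275.00 = 43.22 mm.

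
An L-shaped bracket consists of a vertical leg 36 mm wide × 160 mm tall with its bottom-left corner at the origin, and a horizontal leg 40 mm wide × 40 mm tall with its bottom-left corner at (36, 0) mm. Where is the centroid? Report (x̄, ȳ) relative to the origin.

x̄ = 26.26 mm, ȳ = 66.96 mm

vertical leg: A = 36 × 160 = 5760.00, centroid at (18.00, 80.00).
horizontal leg: A = 40 × 40 = 1600.00, centroid at (56.00, 20.00).
ΣA = 7360.00 mm²
ΣAx̄ = (5760.00)(18.00) + (1600.00)(56.00) = 193280.00 mm³
ΣAȳ = (5760.00)(80.00) + (1600.00)(20.00) = 492800.00 mm³
x̄ = 193280.00 / 7360.00 = 26.26 mm
ȳ = 492800.00 / 7360.00 = 66.96 mm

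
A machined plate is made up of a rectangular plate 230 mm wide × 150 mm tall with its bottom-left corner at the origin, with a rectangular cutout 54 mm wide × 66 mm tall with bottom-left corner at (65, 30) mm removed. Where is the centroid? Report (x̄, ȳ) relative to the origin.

x̄ = 117.65 mm, ȳ = 76.38 mm

Part | A | x̄ᵢ | ȳᵢ | A·x̄ᵢ | A·ȳᵢ
plate | 34500.00 | 115.00 | 75.00 | 3967500.00 | 2587500.00
hole | -3564.00 | 92.00 | 63.00 | -327888.00 | -224532.00
Σ | 30936.00 |  |  | 3639612.00 | 2362968.00
x̄ = 3639612.00 / 30936.00 = 117.65 mm
ȳ = 2362968.00 / 30936.00 = 76.38 mm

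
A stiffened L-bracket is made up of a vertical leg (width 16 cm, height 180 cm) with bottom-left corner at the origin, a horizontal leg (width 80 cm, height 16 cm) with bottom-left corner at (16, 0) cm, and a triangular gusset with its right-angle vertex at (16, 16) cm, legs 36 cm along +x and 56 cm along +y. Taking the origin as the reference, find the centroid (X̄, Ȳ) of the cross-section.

X̄ = 23.79 cm, Ȳ = 58.90 cm

vertical leg: A = 16 × 180 = 2880.00, centroid at (8.00, 90.00).
horizontal leg: A = 80 × 16 = 1280.00, centroid at (56.00, 8.00).
gusset: A = ½·36·56 = 1008.00, centroid at (28.00, 34.67).
ΣA = 5168.00 cm²
ΣAX̄ = (2880.00)(8.00) + (1280.00)(56.00) + (1008.00)(28.00) = 122944.00 cm³
ΣAȲ = (2880.00)(90.00) + (1280.00)(8.00) + (1008.00)(34.67) = 304384.00 cm³
X̄ = 122944.00 / 5168.00 = 23.79 cm
Ȳ = 304384.00 / 5168.00 = 58.90 cm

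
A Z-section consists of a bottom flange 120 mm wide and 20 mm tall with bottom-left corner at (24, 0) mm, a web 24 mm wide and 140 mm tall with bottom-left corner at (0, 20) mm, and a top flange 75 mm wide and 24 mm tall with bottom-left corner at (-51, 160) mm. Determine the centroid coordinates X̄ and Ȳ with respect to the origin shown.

X̄ = 28.79 mm, Ȳ = 84.13 mm

Part | A | x̄ᵢ | ȳᵢ | A·x̄ᵢ | A·ȳᵢ
bottom flange | 2400.00 | 84.00 | 10.00 | 201600.00 | 24000.00
web | 3360.00 | 12.00 | 90.00 | 40320.00 | 302400.00
top flange | 1800.00 | -13.50 | 172.00 | -24300.00 | 309600.00
Σ | 7560.00 |  |  | 217620.00 | 636000.00
X̄ = 217620.00 / 7560.00 = 28.79 mm
Ȳ = 636000.00 / 7560.00 = 84.13 mm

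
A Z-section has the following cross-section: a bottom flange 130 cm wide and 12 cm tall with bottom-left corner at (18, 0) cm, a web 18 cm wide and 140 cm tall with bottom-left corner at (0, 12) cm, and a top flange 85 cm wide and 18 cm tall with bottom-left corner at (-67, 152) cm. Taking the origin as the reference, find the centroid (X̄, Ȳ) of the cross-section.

X̄ = 20.44 cm, Ȳ = 82.41 cm

bottom flange: A = 130 × 12 = 1560.00, centroid at (83.00, 6.00).
web: A = 18 × 140 = 2520.00, centroid at (9.00, 82.00).
top flange: A = 85 × 18 = 1530.00, centroid at (-24.50, 161.00).
ΣA = 5610.00 cm²
ΣAX̄ = (1560.00)(83.00) + (2520.00)(9.00) + (1530.00)(-24.50) = 114675.00 cm³
ΣAȲ = (1560.00)(6.00) + (2520.00)(82.00) + (1530.00)(161.00) = 462330.00 cm³
X̄ = 114675.00 / 5610.00 = 20.44 cm
Ȳ = 462330.00 / 5610.00 = 82.41 cm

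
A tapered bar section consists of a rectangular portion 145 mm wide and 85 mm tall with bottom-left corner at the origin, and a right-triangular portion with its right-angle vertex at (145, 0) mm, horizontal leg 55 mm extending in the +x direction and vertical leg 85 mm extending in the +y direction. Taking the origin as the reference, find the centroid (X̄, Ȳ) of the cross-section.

Part | A | x̄ᵢ | ȳᵢ | A·x̄ᵢ | A·ȳᵢ
rectangular portion | 12325.00 | 72.50 | 42.50 | 893562.50 | 523812.50
triangular portion | 2337.50 | 163.33 | 28.33 | 381791.67 | 66229.17
Σ | 14662.50 |  |  | 1275354.17 | 590041.67
X̄ = 1275354.17 / 14662.50 = 86.98 mm
Ȳ = 590041.67 / 14662.50 = 40.24 mm

X̄ = 86.98 mm, Ȳ = 40.24 mm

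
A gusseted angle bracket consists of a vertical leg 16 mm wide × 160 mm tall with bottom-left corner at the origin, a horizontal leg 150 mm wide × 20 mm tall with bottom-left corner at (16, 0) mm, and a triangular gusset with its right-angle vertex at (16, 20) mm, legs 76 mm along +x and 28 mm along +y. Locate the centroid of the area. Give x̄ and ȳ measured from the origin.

vertical leg: A = 16 × 160 = 2560.00, centroid at (8.00, 80.00).
horizontal leg: A = 150 × 20 = 3000.00, centroid at (91.00, 10.00).
gusset: A = ½·76·28 = 1064.00, centroid at (41.33, 29.33).
ΣA = 6624.00 mm²
ΣAx̄ = (2560.00)(8.00) + (3000.00)(91.00) + (1064.00)(41.33) = 337458.67 mm³
ΣAȳ = (2560.00)(80.00) + (3000.00)(10.00) + (1064.00)(29.33) = 266010.67 mm³
x̄ = 337458.67 / 6624.00 = 50.94 mm
ȳ = 266010.67 / 6624.00 = 40.16 mm

x̄ = 50.94 mm, ȳ = 40.16 mm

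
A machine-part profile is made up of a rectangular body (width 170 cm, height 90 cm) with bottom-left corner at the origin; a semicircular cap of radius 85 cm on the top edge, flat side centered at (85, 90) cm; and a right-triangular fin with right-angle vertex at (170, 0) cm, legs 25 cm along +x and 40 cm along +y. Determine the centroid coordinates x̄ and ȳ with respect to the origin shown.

rectangular body: A = 170 × 90 = 15300.00, centroid at (85.00, 45.00).
semicircular top: A = ½π·85² = 11349.00, centroid at (85.00, 126.08).
triangular fin: A = ½·25·40 = 500.00, centroid at (178.33, 13.33).
ΣA = 27149.00 cm²
ΣAx̄ = (15300.00)(85.00) + (11349.00)(85.00) + (500.00)(178.33) = 2354331.96 cm³
ΣAȳ = (15300.00)(45.00) + (11349.00)(126.08) + (500.00)(13.33) = 2125993.64 cm³
x̄ = 2354331.96 / 27149.00 = 86.72 cm
ȳ = 2125993.64 / 27149.00 = 78.31 cm

x̄ = 86.72 cm, ȳ = 78.31 cm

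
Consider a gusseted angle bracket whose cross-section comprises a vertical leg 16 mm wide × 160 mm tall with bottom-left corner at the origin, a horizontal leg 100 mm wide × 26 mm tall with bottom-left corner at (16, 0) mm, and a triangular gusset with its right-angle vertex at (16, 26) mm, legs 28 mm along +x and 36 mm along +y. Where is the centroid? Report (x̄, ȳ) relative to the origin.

x̄ = 36.17 mm, ȳ = 45.51 mm

vertical leg: A = 16 × 160 = 2560.00, centroid at (8.00, 80.00).
horizontal leg: A = 100 × 26 = 2600.00, centroid at (66.00, 13.00).
gusset: A = ½·28·36 = 504.00, centroid at (25.33, 38.00).
ΣA = 5664.00 mm², ΣAx̄ = 204848.00 mm³, ΣAȳ = 257752.00 mm³.
x̄ = 204848.00/5664.00 = 36.17 mm; ȳ = 257752.00/5664.00 = 45.51 mm.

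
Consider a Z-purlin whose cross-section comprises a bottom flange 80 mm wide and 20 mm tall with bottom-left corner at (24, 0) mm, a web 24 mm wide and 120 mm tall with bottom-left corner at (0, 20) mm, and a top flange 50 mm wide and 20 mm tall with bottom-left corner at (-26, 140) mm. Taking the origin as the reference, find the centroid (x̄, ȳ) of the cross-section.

x̄ = 24.81 mm, ȳ = 72.34 mm

bottom flange: A = 80 × 20 = 1600.00, centroid at (64.00, 10.00).
web: A = 24 × 120 = 2880.00, centroid at (12.00, 80.00).
top flange: A = 50 × 20 = 1000.00, centroid at (-1.00, 150.00).
ΣA = 5480.00 mm², ΣAx̄ = 135960.00 mm³, ΣAȳ = 396400.00 mm³.
x̄ = 135960.00/5480.00 = 24.81 mm; ȳ = 396400.00/5480.00 = 72.34 mm.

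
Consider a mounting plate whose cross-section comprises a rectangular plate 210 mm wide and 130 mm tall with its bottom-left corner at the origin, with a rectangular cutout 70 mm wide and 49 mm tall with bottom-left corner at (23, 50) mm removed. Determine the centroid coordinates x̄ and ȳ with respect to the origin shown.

plate: A = 210 × 130 = 27300.00, centroid at (105.00, 65.00).
hole: A = −(70 × 49) = -3430.00, centroid at (58.00, 74.50).
ΣA = 23870.00 mm²
ΣAx̄ = (27300.00)(105.00) + (-3430.00)(58.00) = 2667560.00 mm³
ΣAȳ = (27300.00)(65.00) + (-3430.00)(74.50) = 1518965.00 mm³
x̄ = 2667560.00 / 23870.00 = 111.75 mm
ȳ = 1518965.00 / 23870.00 = 63.63 mm

x̄ = 111.75 mm, ȳ = 63.63 mm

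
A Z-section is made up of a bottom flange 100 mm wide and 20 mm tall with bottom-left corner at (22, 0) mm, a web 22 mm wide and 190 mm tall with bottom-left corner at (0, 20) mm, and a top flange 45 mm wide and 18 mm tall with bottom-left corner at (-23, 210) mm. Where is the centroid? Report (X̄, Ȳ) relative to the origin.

bottom flange: A = 100 × 20 = 2000.00, centroid at (72.00, 10.00).
web: A = 22 × 190 = 4180.00, centroid at (11.00, 115.00).
top flange: A = 45 × 18 = 810.00, centroid at (-0.50, 219.00).
ΣA = 6990.00 mm²
ΣAX̄ = (2000.00)(72.00) + (4180.00)(11.00) + (810.00)(-0.50) = 189575.00 mm³
ΣAȲ = (2000.00)(10.00) + (4180.00)(115.00) + (810.00)(219.00) = 678090.00 mm³
X̄ = 189575.00 / 6990.00 = 27.12 mm
Ȳ = 678090.00 / 6990.00 = 97.01 mm

X̄ = 27.12 mm, Ȳ = 97.01 mm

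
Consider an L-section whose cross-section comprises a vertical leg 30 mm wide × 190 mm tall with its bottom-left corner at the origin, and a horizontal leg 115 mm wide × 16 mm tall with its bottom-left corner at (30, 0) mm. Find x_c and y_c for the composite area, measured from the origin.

vertical leg: A = 30 × 190 = 5700.00, centroid at (15.00, 95.00).
horizontal leg: A = 115 × 16 = 1840.00, centroid at (87.50, 8.00).
ΣA = 7540.00 mm², ΣAx_c = 246500.00 mm³, ΣAy_c = 556220.00 mm³.
x_c = 246500.00/7540.00 = 32.69 mm; y_c = 556220.00/7540.00 = 73.77 mm.

x_c = 32.69 mm, y_c = 73.77 mm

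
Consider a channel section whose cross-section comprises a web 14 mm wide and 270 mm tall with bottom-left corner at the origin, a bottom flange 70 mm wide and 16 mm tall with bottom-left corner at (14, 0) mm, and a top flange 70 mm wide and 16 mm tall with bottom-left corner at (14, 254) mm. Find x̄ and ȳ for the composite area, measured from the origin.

x̄ = 22.63 mm, ȳ = 135.00 mm

Part | A | x̄ᵢ | ȳᵢ | A·x̄ᵢ | A·ȳᵢ
web | 3780.00 | 7.00 | 135.00 | 26460.00 | 510300.00
bottom flange | 1120.00 | 49.00 | 8.00 | 54880.00 | 8960.00
top flange | 1120.00 | 49.00 | 262.00 | 54880.00 | 293440.00
Σ | 6020.00 |  |  | 136220.00 | 812700.00
x̄ = 136220.00 / 6020.00 = 22.63 mm
ȳ = 812700.00 / 6020.00 = 135.00 mm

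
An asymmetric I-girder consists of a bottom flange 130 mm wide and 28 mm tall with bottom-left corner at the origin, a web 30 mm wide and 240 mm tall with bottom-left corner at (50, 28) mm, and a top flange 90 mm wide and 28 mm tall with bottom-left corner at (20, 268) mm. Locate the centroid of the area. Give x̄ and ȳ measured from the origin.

x̄ = 65.00 mm, ȳ = 136.77 mm

bottom flange: A = 130 × 28 = 3640.00, centroid at (65.00, 14.00).
web: A = 30 × 240 = 7200.00, centroid at (65.00, 148.00).
top flange: A = 90 × 28 = 2520.00, centroid at (65.00, 282.00).
ΣA = 13360.00 mm²
ΣAx̄ = (3640.00)(65.00) + (7200.00)(65.00) + (2520.00)(65.00) = 868400.00 mm³
ΣAȳ = (3640.00)(14.00) + (7200.00)(148.00) + (2520.00)(282.00) = 1827200.00 mm³
x̄ = 868400.00 / 13360.00 = 65.00 mm
ȳ = 1827200.00 / 13360.00 = 136.77 mm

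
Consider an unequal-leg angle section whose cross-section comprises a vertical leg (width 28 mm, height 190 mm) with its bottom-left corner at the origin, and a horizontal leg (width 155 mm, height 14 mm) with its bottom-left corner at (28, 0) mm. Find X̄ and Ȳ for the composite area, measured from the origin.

vertical leg: A = 28 × 190 = 5320.00, centroid at (14.00, 95.00).
horizontal leg: A = 155 × 14 = 2170.00, centroid at (105.50, 7.00).
ΣA = 7490.00 mm²
ΣAX̄ = (5320.00)(14.00) + (2170.00)(105.50) = 303415.00 mm³
ΣAȲ = (5320.00)(95.00) + (2170.00)(7.00) = 520590.00 mm³
X̄ = 303415.00 / 7490.00 = 40.51 mm
Ȳ = 520590.00 / 7490.00 = 69.50 mm

X̄ = 40.51 mm, Ȳ = 69.50 mm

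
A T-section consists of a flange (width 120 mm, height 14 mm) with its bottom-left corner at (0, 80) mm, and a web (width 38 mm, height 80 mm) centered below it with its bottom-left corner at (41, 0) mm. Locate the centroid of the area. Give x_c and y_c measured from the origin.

Part | A | x̄ᵢ | ȳᵢ | A·x̄ᵢ | A·ȳᵢ
web | 3040.00 | 60.00 | 40.00 | 182400.00 | 121600.00
flange | 1680.00 | 60.00 | 87.00 | 100800.00 | 146160.00
Σ | 4720.00 |  |  | 283200.00 | 267760.00
x_c = 283200.00 / 4720.00 = 60.00 mm
y_c = 267760.00 / 4720.00 = 56.73 mm

x_c = 60.00 mm, y_c = 56.73 mm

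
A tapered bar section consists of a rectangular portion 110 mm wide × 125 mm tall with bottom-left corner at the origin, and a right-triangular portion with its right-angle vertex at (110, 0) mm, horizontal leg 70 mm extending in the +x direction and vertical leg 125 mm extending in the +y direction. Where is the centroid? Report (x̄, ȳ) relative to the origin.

rectangular portion: A = 110 × 125 = 13750.00, centroid at (55.00, 62.50).
triangular portion: A = ½·70·125 = 4375.00, centroid at (133.33, 41.67).
ΣA = 18125.00 mm², ΣAx̄ = 1339583.33 mm³, ΣAȳ = 1041666.67 mm³.
x̄ = 1339583.33/18125.00 = 73.91 mm; ȳ = 1041666.67/18125.00 = 57.47 mm.

x̄ = 73.91 mm, ȳ = 57.47 mm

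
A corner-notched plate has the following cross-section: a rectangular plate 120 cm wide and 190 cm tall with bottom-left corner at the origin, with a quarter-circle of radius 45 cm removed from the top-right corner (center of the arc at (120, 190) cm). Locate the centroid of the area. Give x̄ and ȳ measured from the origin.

x̄ = 56.93 cm, ȳ = 89.31 cm

plate: A = 120 × 190 = 22800.00, centroid at (60.00, 95.00).
removed quarter-circle: A = −¼π·45² = -1590.43, centroid at (100.90, 170.90).
ΣA = 21209.57 cm², ΣAx̄ = 1207523.25 cm³, ΣAȳ = 1894193.06 cm³.
x̄ = 1207523.25/21209.57 = 56.93 cm; ȳ = 1894193.06/21209.57 = 89.31 cm.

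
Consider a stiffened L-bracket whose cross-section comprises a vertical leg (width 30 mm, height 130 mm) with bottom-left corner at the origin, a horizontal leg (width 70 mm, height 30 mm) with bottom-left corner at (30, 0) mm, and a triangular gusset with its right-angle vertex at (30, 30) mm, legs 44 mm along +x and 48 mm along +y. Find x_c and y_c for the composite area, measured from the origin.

vertical leg: A = 30 × 130 = 3900.00, centroid at (15.00, 65.00).
horizontal leg: A = 70 × 30 = 2100.00, centroid at (65.00, 15.00).
gusset: A = ½·44·48 = 1056.00, centroid at (44.67, 46.00).
ΣA = 7056.00 mm²
ΣAx_c = (3900.00)(15.00) + (2100.00)(65.00) + (1056.00)(44.67) = 242168.00 mm³
ΣAy_c = (3900.00)(65.00) + (2100.00)(15.00) + (1056.00)(46.00) = 333576.00 mm³
x_c = 242168.00 / 7056.00 = 34.32 mm
y_c = 333576.00 / 7056.00 = 47.28 mm

x_c = 34.32 mm, y_c = 47.28 mm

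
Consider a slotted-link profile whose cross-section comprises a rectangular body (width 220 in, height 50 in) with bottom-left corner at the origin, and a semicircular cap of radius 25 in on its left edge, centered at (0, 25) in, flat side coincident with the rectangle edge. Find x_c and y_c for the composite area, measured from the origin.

x_c = 100.12 in, y_c = 25.00 in

rectangular body: A = 220 × 50 = 11000.00, centroid at (110.00, 25.00).
semicircular end: A = ½π·25² = 981.75, centroid at (-10.61, 25.00).
ΣA = 11981.75 in²
ΣAx_c = (11000.00)(110.00) + (981.75)(-10.61) = 1199583.33 in³
ΣAy_c = (11000.00)(25.00) + (981.75)(25.00) = 299543.69 in³
x_c = 1199583.33 / 11981.75 = 100.12 in
y_c = 299543.69 / 11981.75 = 25.00 in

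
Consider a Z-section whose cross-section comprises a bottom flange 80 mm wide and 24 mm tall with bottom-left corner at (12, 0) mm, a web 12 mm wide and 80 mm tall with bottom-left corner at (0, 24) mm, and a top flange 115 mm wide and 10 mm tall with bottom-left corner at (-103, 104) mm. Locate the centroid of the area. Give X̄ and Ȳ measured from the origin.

bottom flange: A = 80 × 24 = 1920.00, centroid at (52.00, 12.00).
web: A = 12 × 80 = 960.00, centroid at (6.00, 64.00).
top flange: A = 115 × 10 = 1150.00, centroid at (-45.50, 109.00).
ΣA = 4030.00 mm², ΣAX̄ = 53275.00 mm³, ΣAȲ = 209830.00 mm³.
X̄ = 53275.00/4030.00 = 13.22 mm; Ȳ = 209830.00/4030.00 = 52.07 mm.

X̄ = 13.22 mm, Ȳ = 52.07 mm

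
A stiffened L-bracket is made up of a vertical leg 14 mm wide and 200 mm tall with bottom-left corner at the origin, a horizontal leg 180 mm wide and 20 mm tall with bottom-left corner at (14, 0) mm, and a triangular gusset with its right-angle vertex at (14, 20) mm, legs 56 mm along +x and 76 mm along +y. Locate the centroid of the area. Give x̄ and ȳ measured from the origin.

x̄ = 54.35 mm, ȳ = 48.37 mm

Part | A | x̄ᵢ | ȳᵢ | A·x̄ᵢ | A·ȳᵢ
vertical leg | 2800.00 | 7.00 | 100.00 | 19600.00 | 280000.00
horizontal leg | 3600.00 | 104.00 | 10.00 | 374400.00 | 36000.00
gusset | 2128.00 | 32.67 | 45.33 | 69514.67 | 96469.33
Σ | 8528.00 |  |  | 463514.67 | 412469.33
x̄ = 463514.67 / 8528.00 = 54.35 mm
ȳ = 412469.33 / 8528.00 = 48.37 mm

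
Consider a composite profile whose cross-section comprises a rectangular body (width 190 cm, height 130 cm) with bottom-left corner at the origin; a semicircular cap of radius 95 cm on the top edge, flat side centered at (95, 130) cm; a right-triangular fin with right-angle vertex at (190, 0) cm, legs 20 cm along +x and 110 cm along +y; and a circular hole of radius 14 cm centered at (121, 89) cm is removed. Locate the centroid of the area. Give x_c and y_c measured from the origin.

x_c = 97.43 cm, y_c = 101.77 cm

Part | A | x̄ᵢ | ȳᵢ | A·x̄ᵢ | A·ȳᵢ
rectangular body | 24700.00 | 95.00 | 65.00 | 2346500.00 | 1605500.00
semicircular top | 14176.44 | 95.00 | 170.32 | 1346761.50 | 2414520.12
triangular fin | 1100.00 | 196.67 | 36.67 | 216333.33 | 40333.33
hole | -615.75 | 121.00 | 89.00 | -74506.01 | -54801.94
Σ | 39360.68 |  |  | 3835088.82 | 4005551.51
x_c = 3835088.82 / 39360.68 = 97.43 cm
y_c = 4005551.51 / 39360.68 = 101.77 cm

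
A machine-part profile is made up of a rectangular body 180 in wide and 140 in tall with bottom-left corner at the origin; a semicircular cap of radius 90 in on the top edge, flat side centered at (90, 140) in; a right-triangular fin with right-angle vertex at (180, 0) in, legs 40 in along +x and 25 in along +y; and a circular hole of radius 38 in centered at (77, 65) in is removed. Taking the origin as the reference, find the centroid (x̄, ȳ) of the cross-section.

x̄ = 93.26 in, ȳ = 110.38 in

rectangular body: A = 180 × 140 = 25200.00, centroid at (90.00, 70.00).
semicircular top: A = ½π·90² = 12723.45, centroid at (90.00, 178.20).
triangular fin: A = ½·40·25 = 500.00, centroid at (193.33, 8.33).
hole: A = −π·38² = -4536.46, centroid at (77.00, 65.00).
ΣA = 33886.99 in²
ΣAx̄ = (25200.00)(90.00) + (12723.45)(90.00) + (500.00)(193.33) + (-4536.46)(77.00) = 3160469.78 in³
ΣAȳ = (25200.00)(70.00) + (12723.45)(178.20) + (500.00)(8.33) + (-4536.46)(65.00) = 3740579.81 in³
x̄ = 3160469.78 / 33886.99 = 93.26 in
ȳ = 3740579.81 / 33886.99 = 110.38 in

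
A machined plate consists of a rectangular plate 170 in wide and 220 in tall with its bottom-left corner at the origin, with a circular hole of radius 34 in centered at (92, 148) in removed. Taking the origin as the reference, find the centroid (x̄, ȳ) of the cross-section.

plate: A = 170 × 220 = 37400.00, centroid at (85.00, 110.00).
hole: A = −π·34² = -3631.68, centroid at (92.00, 148.00).
ΣA = 33768.32 in², ΣAx̄ = 2844885.34 in³, ΣAȳ = 3576511.20 in³.
x̄ = 2844885.34/33768.32 = 84.25 in; ȳ = 3576511.20/33768.32 = 105.91 in.

x̄ = 84.25 in, ȳ = 105.91 in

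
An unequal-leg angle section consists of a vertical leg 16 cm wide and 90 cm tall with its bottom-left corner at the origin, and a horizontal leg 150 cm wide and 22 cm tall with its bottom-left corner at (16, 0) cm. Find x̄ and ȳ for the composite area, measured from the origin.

vertical leg: A = 16 × 90 = 1440.00, centroid at (8.00, 45.00).
horizontal leg: A = 150 × 22 = 3300.00, centroid at (91.00, 11.00).
ΣA = 4740.00 cm², ΣAx̄ = 311820.00 cm³, ΣAȳ = 101100.00 cm³.
x̄ = 311820.00/4740.00 = 65.78 cm; ȳ = 101100.00/4740.00 = 21.33 cm.

x̄ = 65.78 cm, ȳ = 21.33 cm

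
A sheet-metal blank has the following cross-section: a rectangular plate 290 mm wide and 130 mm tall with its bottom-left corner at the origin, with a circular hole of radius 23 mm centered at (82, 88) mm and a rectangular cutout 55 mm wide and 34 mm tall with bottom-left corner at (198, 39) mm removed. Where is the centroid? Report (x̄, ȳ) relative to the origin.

plate: A = 290 × 130 = 37700.00, centroid at (145.00, 65.00).
hole 1: A = −π·23² = -1661.90, centroid at (82.00, 88.00).
hole 2: A = −(55 × 34) = -1870.00, centroid at (225.50, 56.00).
ΣA = 34168.10 mm², ΣAx̄ = 4908538.99 mm³, ΣAȳ = 2199532.58 mm³.
x̄ = 4908538.99/34168.10 = 143.66 mm; ȳ = 2199532.58/34168.10 = 64.37 mm.

x̄ = 143.66 mm, ȳ = 64.37 mm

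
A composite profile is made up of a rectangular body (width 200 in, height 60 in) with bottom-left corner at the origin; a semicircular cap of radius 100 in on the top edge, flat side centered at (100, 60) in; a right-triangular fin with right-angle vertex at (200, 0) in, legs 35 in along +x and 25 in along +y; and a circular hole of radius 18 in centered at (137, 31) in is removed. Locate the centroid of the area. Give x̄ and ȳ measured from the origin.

x̄ = 100.41 in, ȳ = 71.56 in

Part | A | x̄ᵢ | ȳᵢ | A·x̄ᵢ | A·ȳᵢ
rectangular body | 12000.00 | 100.00 | 30.00 | 1200000.00 | 360000.00
semicircular top | 15707.96 | 100.00 | 102.44 | 1570796.33 | 1609144.46
triangular fin | 437.50 | 211.67 | 8.33 | 92604.17 | 3645.83
hole | -1017.88 | 137.00 | 31.00 | -139449.01 | -31554.16
Σ | 27127.59 |  |  | 2723951.48 | 1941236.14
x̄ = 2723951.48 / 27127.59 = 100.41 in
ȳ = 1941236.14 / 27127.59 = 71.56 in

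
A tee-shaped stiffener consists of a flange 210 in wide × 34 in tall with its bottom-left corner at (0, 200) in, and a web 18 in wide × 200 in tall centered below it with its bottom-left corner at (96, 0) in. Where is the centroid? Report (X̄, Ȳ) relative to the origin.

X̄ = 105.00 in, Ȳ = 177.78 in

Part | A | x̄ᵢ | ȳᵢ | A·x̄ᵢ | A·ȳᵢ
web | 3600.00 | 105.00 | 100.00 | 378000.00 | 360000.00
flange | 7140.00 | 105.00 | 217.00 | 749700.00 | 1549380.00
Σ | 10740.00 |  |  | 1127700.00 | 1909380.00
X̄ = 1127700.00 / 10740.00 = 105.00 in
Ȳ = 1909380.00 / 10740.00 = 177.78 in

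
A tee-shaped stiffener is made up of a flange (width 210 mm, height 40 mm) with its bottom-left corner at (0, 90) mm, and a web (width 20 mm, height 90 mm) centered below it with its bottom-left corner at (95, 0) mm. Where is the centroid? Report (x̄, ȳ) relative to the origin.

Part | A | x̄ᵢ | ȳᵢ | A·x̄ᵢ | A·ȳᵢ
web | 1800.00 | 105.00 | 45.00 | 189000.00 | 81000.00
flange | 8400.00 | 105.00 | 110.00 | 882000.00 | 924000.00
Σ | 10200.00 |  |  | 1071000.00 | 1005000.00
x̄ = 1071000.00 / 10200.00 = 105.00 mm
ȳ = 1005000.00 / 10200.00 = 98.53 mm

x̄ = 105.00 mm, ȳ = 98.53 mm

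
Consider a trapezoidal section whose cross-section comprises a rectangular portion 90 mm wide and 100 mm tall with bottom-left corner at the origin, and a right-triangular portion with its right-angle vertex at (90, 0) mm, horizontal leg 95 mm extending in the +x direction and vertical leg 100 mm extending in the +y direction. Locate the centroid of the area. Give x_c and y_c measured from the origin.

x_c = 71.48 mm, y_c = 44.24 mm

rectangular portion: A = 90 × 100 = 9000.00, centroid at (45.00, 50.00).
triangular portion: A = ½·95·100 = 4750.00, centroid at (121.67, 33.33).
ΣA = 13750.00 mm², ΣAx_c = 982916.67 mm³, ΣAy_c = 608333.33 mm³.
x_c = 982916.67/13750.00 = 71.48 mm; y_c = 608333.33/13750.00 = 44.24 mm.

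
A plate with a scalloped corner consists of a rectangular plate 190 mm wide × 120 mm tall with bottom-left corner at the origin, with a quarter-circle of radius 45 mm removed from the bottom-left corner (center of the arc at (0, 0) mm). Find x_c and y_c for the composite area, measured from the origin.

x_c = 100.69 mm, y_c = 63.07 mm

plate: A = 190 × 120 = 22800.00, centroid at (95.00, 60.00).
removed quarter-circle: A = −¼π·45² = -1590.43, centroid at (19.10, 19.10).
ΣA = 21209.57 mm², ΣAx_c = 2135625.00 mm³, ΣAy_c = 1337625.00 mm³.
x_c = 2135625.00/21209.57 = 100.69 mm; y_c = 1337625.00/21209.57 = 63.07 mm.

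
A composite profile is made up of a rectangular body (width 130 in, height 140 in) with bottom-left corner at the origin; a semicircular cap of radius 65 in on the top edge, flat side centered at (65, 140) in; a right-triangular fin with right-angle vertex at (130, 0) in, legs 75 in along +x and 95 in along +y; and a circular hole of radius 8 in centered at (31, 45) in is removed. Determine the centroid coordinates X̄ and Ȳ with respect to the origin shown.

X̄ = 76.61 in, Ȳ = 88.30 in

rectangular body: A = 130 × 140 = 18200.00, centroid at (65.00, 70.00).
semicircular top: A = ½π·65² = 6636.61, centroid at (65.00, 167.59).
triangular fin: A = ½·75·95 = 3562.50, centroid at (155.00, 31.67).
hole: A = −π·8² = -201.06, centroid at (31.00, 45.00).
ΣA = 28198.05 in², ΣAX̄ = 2160334.52 in³, ΣAȲ = 2489974.07 in³.
X̄ = 2160334.52/28198.05 = 76.61 in; Ȳ = 2489974.07/28198.05 = 88.30 in.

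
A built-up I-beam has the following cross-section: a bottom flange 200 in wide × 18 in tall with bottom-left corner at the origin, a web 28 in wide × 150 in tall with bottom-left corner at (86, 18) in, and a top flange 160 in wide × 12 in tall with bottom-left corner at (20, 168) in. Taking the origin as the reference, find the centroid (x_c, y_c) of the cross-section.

x_c = 100.00 in, y_c = 77.89 in

Part | A | x̄ᵢ | ȳᵢ | A·x̄ᵢ | A·ȳᵢ
bottom flange | 3600.00 | 100.00 | 9.00 | 360000.00 | 32400.00
web | 4200.00 | 100.00 | 93.00 | 420000.00 | 390600.00
top flange | 1920.00 | 100.00 | 174.00 | 192000.00 | 334080.00
Σ | 9720.00 |  |  | 972000.00 | 757080.00
x_c = 972000.00 / 9720.00 = 100.00 in
y_c = 757080.00 / 9720.00 = 77.89 in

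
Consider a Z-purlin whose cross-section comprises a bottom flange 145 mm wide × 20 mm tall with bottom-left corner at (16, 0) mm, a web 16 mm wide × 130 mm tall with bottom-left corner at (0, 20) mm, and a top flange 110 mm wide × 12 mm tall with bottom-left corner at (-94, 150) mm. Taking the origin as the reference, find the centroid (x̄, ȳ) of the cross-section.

bottom flange: A = 145 × 20 = 2900.00, centroid at (88.50, 10.00).
web: A = 16 × 130 = 2080.00, centroid at (8.00, 85.00).
top flange: A = 110 × 12 = 1320.00, centroid at (-39.00, 156.00).
ΣA = 6300.00 mm², ΣAx̄ = 221810.00 mm³, ΣAȳ = 411720.00 mm³.
x̄ = 221810.00/6300.00 = 35.21 mm; ȳ = 411720.00/6300.00 = 65.35 mm.

x̄ = 35.21 mm, ȳ = 65.35 mm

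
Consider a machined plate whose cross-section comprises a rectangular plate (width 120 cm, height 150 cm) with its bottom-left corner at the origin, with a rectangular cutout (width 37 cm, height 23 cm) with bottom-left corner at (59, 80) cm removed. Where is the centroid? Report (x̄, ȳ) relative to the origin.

x̄ = 59.13 cm, ȳ = 74.18 cm

plate: A = 120 × 150 = 18000.00, centroid at (60.00, 75.00).
hole: A = −(37 × 23) = -851.00, centroid at (77.50, 91.50).
ΣA = 17149.00 cm², ΣAx̄ = 1014047.50 cm³, ΣAȳ = 1272133.50 cm³.
x̄ = 1014047.50/17149.00 = 59.13 cm; ȳ = 1272133.50/17149.00 = 74.18 cm.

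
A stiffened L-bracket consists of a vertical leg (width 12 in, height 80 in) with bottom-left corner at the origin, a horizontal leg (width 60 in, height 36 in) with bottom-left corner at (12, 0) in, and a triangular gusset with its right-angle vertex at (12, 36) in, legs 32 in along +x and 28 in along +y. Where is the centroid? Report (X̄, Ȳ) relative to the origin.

X̄ = 29.89 in, Ȳ = 27.35 in

Part | A | x̄ᵢ | ȳᵢ | A·x̄ᵢ | A·ȳᵢ
vertical leg | 960.00 | 6.00 | 40.00 | 5760.00 | 38400.00
horizontal leg | 2160.00 | 42.00 | 18.00 | 90720.00 | 38880.00
gusset | 448.00 | 22.67 | 45.33 | 10154.67 | 20309.33
Σ | 3568.00 |  |  | 106634.67 | 97589.33
X̄ = 106634.67 / 3568.00 = 29.89 in
Ȳ = 97589.33 / 3568.00 = 27.35 in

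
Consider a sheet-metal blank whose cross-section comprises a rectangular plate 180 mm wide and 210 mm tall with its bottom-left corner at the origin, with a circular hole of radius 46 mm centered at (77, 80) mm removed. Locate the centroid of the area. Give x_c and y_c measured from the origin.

plate: A = 180 × 210 = 37800.00, centroid at (90.00, 105.00).
hole: A = −π·46² = -6647.61, centroid at (77.00, 80.00).
ΣA = 31152.39 mm², ΣAx_c = 2890134.03 mm³, ΣAy_c = 3437191.20 mm³.
x_c = 2890134.03/31152.39 = 92.77 mm; y_c = 3437191.20/31152.39 = 110.33 mm.

x_c = 92.77 mm, y_c = 110.33 mm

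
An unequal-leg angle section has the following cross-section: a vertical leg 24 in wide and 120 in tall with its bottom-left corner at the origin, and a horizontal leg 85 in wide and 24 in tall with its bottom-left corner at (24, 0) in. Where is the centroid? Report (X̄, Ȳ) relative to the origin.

X̄ = 34.60 in, Ȳ = 40.10 in

vertical leg: A = 24 × 120 = 2880.00, centroid at (12.00, 60.00).
horizontal leg: A = 85 × 24 = 2040.00, centroid at (66.50, 12.00).
ΣA = 4920.00 in²
ΣAX̄ = (2880.00)(12.00) + (2040.00)(66.50) = 170220.00 in³
ΣAȲ = (2880.00)(60.00) + (2040.00)(12.00) = 197280.00 in³
X̄ = 170220.00 / 4920.00 = 34.60 in
Ȳ = 197280.00 / 4920.00 = 40.10 in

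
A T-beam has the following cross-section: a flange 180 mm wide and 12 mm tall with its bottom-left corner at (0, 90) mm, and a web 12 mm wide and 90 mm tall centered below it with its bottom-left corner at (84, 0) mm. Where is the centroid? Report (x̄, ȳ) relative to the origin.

x̄ = 90.00 mm, ȳ = 79.00 mm

web: A = 12 × 90 = 1080.00, centroid at (90.00, 45.00).
flange: A = 180 × 12 = 2160.00, centroid at (90.00, 96.00).
ΣA = 3240.00 mm²
ΣAx̄ = (1080.00)(90.00) + (2160.00)(90.00) = 291600.00 mm³
ΣAȳ = (1080.00)(45.00) + (2160.00)(96.00) = 255960.00 mm³
x̄ = 291600.00 / 3240.00 = 90.00 mm
ȳ = 255960.00 / 3240.00 = 79.00 mm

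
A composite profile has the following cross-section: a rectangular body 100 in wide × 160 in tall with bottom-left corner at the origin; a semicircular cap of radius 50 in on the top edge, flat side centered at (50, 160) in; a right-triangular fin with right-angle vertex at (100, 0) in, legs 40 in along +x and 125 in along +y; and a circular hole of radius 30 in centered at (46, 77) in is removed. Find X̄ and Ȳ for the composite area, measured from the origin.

X̄ = 58.66 in, Ȳ = 95.82 in

rectangular body: A = 100 × 160 = 16000.00, centroid at (50.00, 80.00).
semicircular top: A = ½π·50² = 3926.99, centroid at (50.00, 181.22).
triangular fin: A = ½·40·125 = 2500.00, centroid at (113.33, 41.67).
hole: A = −π·30² = -2827.43, centroid at (46.00, 77.00).
ΣA = 19599.56 in²
ΣAX̄ = (16000.00)(50.00) + (3926.99)(50.00) + (2500.00)(113.33) + (-2827.43)(46.00) = 1149620.94 in³
ΣAȲ = (16000.00)(80.00) + (3926.99)(181.22) + (2500.00)(41.67) + (-2827.43)(77.00) = 1878106.16 in³
X̄ = 1149620.94 / 19599.56 = 58.66 in
Ȳ = 1878106.16 / 19599.56 = 95.82 in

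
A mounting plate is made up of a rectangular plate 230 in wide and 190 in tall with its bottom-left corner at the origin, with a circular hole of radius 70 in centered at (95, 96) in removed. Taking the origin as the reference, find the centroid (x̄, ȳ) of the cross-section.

x̄ = 125.88 in, ȳ = 94.46 in

plate: A = 230 × 190 = 43700.00, centroid at (115.00, 95.00).
hole: A = −π·70² = -15393.80, centroid at (95.00, 96.00).
ΣA = 28306.20 in²
ΣAx̄ = (43700.00)(115.00) + (-15393.80)(95.00) = 3563088.62 in³
ΣAȳ = (43700.00)(95.00) + (-15393.80)(96.00) = 2673694.82 in³
x̄ = 3563088.62 / 28306.20 = 125.88 in
ȳ = 2673694.82 / 28306.20 = 94.46 in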